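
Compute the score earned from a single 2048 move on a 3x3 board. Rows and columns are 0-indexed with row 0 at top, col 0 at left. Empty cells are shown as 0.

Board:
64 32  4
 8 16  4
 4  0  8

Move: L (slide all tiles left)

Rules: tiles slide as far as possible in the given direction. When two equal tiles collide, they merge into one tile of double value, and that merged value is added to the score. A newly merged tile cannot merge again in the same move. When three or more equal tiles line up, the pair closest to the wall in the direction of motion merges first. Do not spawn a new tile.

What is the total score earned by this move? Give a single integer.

Slide left:
row 0: [64, 32, 4] -> [64, 32, 4]  score +0 (running 0)
row 1: [8, 16, 4] -> [8, 16, 4]  score +0 (running 0)
row 2: [4, 0, 8] -> [4, 8, 0]  score +0 (running 0)
Board after move:
64 32  4
 8 16  4
 4  8  0

Answer: 0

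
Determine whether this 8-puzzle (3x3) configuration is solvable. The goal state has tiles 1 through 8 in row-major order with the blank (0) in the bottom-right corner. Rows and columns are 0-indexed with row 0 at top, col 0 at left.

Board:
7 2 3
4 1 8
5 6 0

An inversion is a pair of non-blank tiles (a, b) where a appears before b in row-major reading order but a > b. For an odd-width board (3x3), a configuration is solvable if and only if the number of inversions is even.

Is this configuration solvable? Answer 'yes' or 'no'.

Answer: no

Derivation:
Inversions (pairs i<j in row-major order where tile[i] > tile[j] > 0): 11
11 is odd, so the puzzle is not solvable.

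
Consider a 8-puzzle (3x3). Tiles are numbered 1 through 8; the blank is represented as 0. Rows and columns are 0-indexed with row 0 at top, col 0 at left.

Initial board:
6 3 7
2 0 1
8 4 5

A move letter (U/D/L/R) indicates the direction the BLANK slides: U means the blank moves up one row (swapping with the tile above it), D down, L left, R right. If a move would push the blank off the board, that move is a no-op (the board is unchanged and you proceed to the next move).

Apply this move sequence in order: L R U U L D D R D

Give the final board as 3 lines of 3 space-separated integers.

Answer: 2 6 7
8 3 1
4 0 5

Derivation:
After move 1 (L):
6 3 7
0 2 1
8 4 5

After move 2 (R):
6 3 7
2 0 1
8 4 5

After move 3 (U):
6 0 7
2 3 1
8 4 5

After move 4 (U):
6 0 7
2 3 1
8 4 5

After move 5 (L):
0 6 7
2 3 1
8 4 5

After move 6 (D):
2 6 7
0 3 1
8 4 5

After move 7 (D):
2 6 7
8 3 1
0 4 5

After move 8 (R):
2 6 7
8 3 1
4 0 5

After move 9 (D):
2 6 7
8 3 1
4 0 5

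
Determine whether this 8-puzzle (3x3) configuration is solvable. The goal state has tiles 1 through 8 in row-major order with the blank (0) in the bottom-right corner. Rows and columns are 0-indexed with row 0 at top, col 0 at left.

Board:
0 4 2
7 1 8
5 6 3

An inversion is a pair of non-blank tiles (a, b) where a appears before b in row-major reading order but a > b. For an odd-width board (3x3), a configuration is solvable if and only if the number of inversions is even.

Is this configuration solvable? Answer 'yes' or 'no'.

Answer: no

Derivation:
Inversions (pairs i<j in row-major order where tile[i] > tile[j] > 0): 13
13 is odd, so the puzzle is not solvable.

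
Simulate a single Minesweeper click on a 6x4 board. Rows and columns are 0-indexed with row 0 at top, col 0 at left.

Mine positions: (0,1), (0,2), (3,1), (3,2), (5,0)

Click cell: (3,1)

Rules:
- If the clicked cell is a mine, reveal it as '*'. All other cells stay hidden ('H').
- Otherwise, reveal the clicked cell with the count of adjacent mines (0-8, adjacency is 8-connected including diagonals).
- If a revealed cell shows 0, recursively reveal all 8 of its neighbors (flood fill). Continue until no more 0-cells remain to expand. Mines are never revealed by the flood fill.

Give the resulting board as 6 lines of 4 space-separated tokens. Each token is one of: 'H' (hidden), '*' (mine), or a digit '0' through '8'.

H H H H
H H H H
H H H H
H * H H
H H H H
H H H H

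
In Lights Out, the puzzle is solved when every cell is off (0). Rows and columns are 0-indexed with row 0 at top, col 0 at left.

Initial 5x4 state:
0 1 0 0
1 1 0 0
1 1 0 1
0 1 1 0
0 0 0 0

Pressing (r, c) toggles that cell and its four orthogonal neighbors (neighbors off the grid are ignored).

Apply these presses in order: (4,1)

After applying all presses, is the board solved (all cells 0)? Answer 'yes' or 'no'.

Answer: no

Derivation:
After press 1 at (4,1):
0 1 0 0
1 1 0 0
1 1 0 1
0 0 1 0
1 1 1 0

Lights still on: 10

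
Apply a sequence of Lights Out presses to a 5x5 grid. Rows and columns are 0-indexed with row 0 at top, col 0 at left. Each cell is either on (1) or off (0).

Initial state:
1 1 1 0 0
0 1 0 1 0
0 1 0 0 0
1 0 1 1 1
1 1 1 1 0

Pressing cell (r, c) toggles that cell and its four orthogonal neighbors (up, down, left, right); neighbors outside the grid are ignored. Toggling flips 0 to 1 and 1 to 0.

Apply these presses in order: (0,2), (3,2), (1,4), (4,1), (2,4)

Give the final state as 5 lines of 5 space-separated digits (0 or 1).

Answer: 1 0 0 1 1
0 1 1 0 0
0 1 1 1 0
1 0 0 0 0
0 0 1 1 0

Derivation:
After press 1 at (0,2):
1 0 0 1 0
0 1 1 1 0
0 1 0 0 0
1 0 1 1 1
1 1 1 1 0

After press 2 at (3,2):
1 0 0 1 0
0 1 1 1 0
0 1 1 0 0
1 1 0 0 1
1 1 0 1 0

After press 3 at (1,4):
1 0 0 1 1
0 1 1 0 1
0 1 1 0 1
1 1 0 0 1
1 1 0 1 0

After press 4 at (4,1):
1 0 0 1 1
0 1 1 0 1
0 1 1 0 1
1 0 0 0 1
0 0 1 1 0

After press 5 at (2,4):
1 0 0 1 1
0 1 1 0 0
0 1 1 1 0
1 0 0 0 0
0 0 1 1 0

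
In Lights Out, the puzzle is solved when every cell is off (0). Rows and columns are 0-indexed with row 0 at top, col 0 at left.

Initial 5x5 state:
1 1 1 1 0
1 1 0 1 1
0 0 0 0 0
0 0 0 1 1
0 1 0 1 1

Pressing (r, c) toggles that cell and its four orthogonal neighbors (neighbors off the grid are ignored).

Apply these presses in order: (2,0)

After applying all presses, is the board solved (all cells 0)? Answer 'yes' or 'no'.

Answer: no

Derivation:
After press 1 at (2,0):
1 1 1 1 0
0 1 0 1 1
1 1 0 0 0
1 0 0 1 1
0 1 0 1 1

Lights still on: 15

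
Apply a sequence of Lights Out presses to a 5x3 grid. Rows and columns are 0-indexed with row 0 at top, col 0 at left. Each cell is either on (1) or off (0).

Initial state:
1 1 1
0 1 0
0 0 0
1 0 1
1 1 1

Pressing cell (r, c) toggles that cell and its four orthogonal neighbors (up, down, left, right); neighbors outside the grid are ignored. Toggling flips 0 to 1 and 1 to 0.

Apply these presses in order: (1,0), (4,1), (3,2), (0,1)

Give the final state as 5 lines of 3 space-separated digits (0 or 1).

After press 1 at (1,0):
0 1 1
1 0 0
1 0 0
1 0 1
1 1 1

After press 2 at (4,1):
0 1 1
1 0 0
1 0 0
1 1 1
0 0 0

After press 3 at (3,2):
0 1 1
1 0 0
1 0 1
1 0 0
0 0 1

After press 4 at (0,1):
1 0 0
1 1 0
1 0 1
1 0 0
0 0 1

Answer: 1 0 0
1 1 0
1 0 1
1 0 0
0 0 1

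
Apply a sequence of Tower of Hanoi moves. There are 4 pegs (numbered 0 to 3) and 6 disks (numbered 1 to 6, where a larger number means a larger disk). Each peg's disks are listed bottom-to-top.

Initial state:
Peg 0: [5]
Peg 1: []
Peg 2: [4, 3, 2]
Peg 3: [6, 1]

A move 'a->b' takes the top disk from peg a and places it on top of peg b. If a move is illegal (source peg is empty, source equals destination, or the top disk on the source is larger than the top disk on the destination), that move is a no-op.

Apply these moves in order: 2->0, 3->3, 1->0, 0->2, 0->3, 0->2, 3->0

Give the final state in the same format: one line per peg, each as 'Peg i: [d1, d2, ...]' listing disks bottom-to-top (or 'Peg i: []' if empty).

Answer: Peg 0: [5, 1]
Peg 1: []
Peg 2: [4, 3, 2]
Peg 3: [6]

Derivation:
After move 1 (2->0):
Peg 0: [5, 2]
Peg 1: []
Peg 2: [4, 3]
Peg 3: [6, 1]

After move 2 (3->3):
Peg 0: [5, 2]
Peg 1: []
Peg 2: [4, 3]
Peg 3: [6, 1]

After move 3 (1->0):
Peg 0: [5, 2]
Peg 1: []
Peg 2: [4, 3]
Peg 3: [6, 1]

After move 4 (0->2):
Peg 0: [5]
Peg 1: []
Peg 2: [4, 3, 2]
Peg 3: [6, 1]

After move 5 (0->3):
Peg 0: [5]
Peg 1: []
Peg 2: [4, 3, 2]
Peg 3: [6, 1]

After move 6 (0->2):
Peg 0: [5]
Peg 1: []
Peg 2: [4, 3, 2]
Peg 3: [6, 1]

After move 7 (3->0):
Peg 0: [5, 1]
Peg 1: []
Peg 2: [4, 3, 2]
Peg 3: [6]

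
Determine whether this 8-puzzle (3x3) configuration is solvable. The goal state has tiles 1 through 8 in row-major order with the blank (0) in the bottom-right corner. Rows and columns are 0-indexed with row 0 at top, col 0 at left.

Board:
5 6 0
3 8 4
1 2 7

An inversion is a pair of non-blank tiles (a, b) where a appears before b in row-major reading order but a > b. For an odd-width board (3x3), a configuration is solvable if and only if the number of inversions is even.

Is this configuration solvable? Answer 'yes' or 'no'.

Inversions (pairs i<j in row-major order where tile[i] > tile[j] > 0): 16
16 is even, so the puzzle is solvable.

Answer: yes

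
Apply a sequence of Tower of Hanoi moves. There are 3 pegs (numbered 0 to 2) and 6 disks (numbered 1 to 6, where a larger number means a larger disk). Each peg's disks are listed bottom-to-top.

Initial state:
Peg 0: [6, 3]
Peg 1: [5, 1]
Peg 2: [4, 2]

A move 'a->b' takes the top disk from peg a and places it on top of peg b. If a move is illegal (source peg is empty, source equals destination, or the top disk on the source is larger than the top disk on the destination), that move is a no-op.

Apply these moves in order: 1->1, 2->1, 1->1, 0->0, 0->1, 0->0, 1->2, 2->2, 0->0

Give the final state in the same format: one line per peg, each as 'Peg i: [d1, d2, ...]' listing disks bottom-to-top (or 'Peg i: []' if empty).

After move 1 (1->1):
Peg 0: [6, 3]
Peg 1: [5, 1]
Peg 2: [4, 2]

After move 2 (2->1):
Peg 0: [6, 3]
Peg 1: [5, 1]
Peg 2: [4, 2]

After move 3 (1->1):
Peg 0: [6, 3]
Peg 1: [5, 1]
Peg 2: [4, 2]

After move 4 (0->0):
Peg 0: [6, 3]
Peg 1: [5, 1]
Peg 2: [4, 2]

After move 5 (0->1):
Peg 0: [6, 3]
Peg 1: [5, 1]
Peg 2: [4, 2]

After move 6 (0->0):
Peg 0: [6, 3]
Peg 1: [5, 1]
Peg 2: [4, 2]

After move 7 (1->2):
Peg 0: [6, 3]
Peg 1: [5]
Peg 2: [4, 2, 1]

After move 8 (2->2):
Peg 0: [6, 3]
Peg 1: [5]
Peg 2: [4, 2, 1]

After move 9 (0->0):
Peg 0: [6, 3]
Peg 1: [5]
Peg 2: [4, 2, 1]

Answer: Peg 0: [6, 3]
Peg 1: [5]
Peg 2: [4, 2, 1]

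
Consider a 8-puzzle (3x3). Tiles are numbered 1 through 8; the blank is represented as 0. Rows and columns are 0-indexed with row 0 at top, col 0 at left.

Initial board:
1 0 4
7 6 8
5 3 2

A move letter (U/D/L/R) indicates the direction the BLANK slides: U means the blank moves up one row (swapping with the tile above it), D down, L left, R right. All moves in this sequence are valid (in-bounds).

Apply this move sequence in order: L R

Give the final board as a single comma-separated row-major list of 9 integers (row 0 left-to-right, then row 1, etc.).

Answer: 1, 0, 4, 7, 6, 8, 5, 3, 2

Derivation:
After move 1 (L):
0 1 4
7 6 8
5 3 2

After move 2 (R):
1 0 4
7 6 8
5 3 2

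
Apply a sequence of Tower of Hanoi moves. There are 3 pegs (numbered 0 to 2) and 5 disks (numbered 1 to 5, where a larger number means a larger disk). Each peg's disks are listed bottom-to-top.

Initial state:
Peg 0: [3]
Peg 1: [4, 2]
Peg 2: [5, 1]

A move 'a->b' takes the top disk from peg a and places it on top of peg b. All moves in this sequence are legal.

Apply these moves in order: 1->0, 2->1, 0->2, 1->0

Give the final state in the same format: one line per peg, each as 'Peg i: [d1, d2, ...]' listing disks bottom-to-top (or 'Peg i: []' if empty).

Answer: Peg 0: [3, 1]
Peg 1: [4]
Peg 2: [5, 2]

Derivation:
After move 1 (1->0):
Peg 0: [3, 2]
Peg 1: [4]
Peg 2: [5, 1]

After move 2 (2->1):
Peg 0: [3, 2]
Peg 1: [4, 1]
Peg 2: [5]

After move 3 (0->2):
Peg 0: [3]
Peg 1: [4, 1]
Peg 2: [5, 2]

After move 4 (1->0):
Peg 0: [3, 1]
Peg 1: [4]
Peg 2: [5, 2]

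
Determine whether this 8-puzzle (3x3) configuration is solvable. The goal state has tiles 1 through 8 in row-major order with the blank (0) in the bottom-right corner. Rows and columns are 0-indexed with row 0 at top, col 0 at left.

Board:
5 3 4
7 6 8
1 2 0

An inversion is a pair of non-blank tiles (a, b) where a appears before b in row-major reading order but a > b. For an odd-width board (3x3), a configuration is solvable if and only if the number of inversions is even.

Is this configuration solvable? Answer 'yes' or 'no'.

Inversions (pairs i<j in row-major order where tile[i] > tile[j] > 0): 15
15 is odd, so the puzzle is not solvable.

Answer: no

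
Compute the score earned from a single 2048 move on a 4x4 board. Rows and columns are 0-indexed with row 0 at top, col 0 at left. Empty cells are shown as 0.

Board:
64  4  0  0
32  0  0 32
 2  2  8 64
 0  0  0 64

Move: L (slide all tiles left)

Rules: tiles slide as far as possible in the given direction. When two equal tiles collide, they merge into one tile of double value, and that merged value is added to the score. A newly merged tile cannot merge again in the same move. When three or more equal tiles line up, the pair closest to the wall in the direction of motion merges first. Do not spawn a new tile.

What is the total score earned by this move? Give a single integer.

Answer: 68

Derivation:
Slide left:
row 0: [64, 4, 0, 0] -> [64, 4, 0, 0]  score +0 (running 0)
row 1: [32, 0, 0, 32] -> [64, 0, 0, 0]  score +64 (running 64)
row 2: [2, 2, 8, 64] -> [4, 8, 64, 0]  score +4 (running 68)
row 3: [0, 0, 0, 64] -> [64, 0, 0, 0]  score +0 (running 68)
Board after move:
64  4  0  0
64  0  0  0
 4  8 64  0
64  0  0  0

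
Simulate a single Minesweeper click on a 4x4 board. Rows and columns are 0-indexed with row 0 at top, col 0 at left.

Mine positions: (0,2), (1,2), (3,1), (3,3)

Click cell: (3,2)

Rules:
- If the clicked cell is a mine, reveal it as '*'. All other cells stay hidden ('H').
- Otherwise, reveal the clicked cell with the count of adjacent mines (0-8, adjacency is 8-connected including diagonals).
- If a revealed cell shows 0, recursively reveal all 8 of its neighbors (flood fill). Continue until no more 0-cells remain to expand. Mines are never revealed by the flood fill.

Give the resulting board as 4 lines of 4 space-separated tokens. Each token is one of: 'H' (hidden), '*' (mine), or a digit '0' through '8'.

H H H H
H H H H
H H H H
H H 2 H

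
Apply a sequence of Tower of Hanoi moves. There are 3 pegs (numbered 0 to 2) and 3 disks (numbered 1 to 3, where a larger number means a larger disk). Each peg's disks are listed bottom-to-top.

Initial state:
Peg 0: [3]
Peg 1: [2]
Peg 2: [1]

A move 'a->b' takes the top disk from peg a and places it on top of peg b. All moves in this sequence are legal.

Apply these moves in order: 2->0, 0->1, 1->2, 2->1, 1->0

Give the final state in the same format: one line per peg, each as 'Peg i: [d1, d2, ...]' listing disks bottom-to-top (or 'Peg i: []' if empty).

After move 1 (2->0):
Peg 0: [3, 1]
Peg 1: [2]
Peg 2: []

After move 2 (0->1):
Peg 0: [3]
Peg 1: [2, 1]
Peg 2: []

After move 3 (1->2):
Peg 0: [3]
Peg 1: [2]
Peg 2: [1]

After move 4 (2->1):
Peg 0: [3]
Peg 1: [2, 1]
Peg 2: []

After move 5 (1->0):
Peg 0: [3, 1]
Peg 1: [2]
Peg 2: []

Answer: Peg 0: [3, 1]
Peg 1: [2]
Peg 2: []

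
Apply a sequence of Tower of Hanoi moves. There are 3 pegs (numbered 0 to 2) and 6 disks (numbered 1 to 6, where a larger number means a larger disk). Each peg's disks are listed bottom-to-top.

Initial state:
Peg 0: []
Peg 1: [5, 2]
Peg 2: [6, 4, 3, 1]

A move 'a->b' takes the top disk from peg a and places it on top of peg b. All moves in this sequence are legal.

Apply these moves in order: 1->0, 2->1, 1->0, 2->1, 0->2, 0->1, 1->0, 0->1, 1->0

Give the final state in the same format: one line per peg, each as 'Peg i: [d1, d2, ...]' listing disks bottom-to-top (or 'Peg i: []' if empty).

Answer: Peg 0: [2]
Peg 1: [5, 3]
Peg 2: [6, 4, 1]

Derivation:
After move 1 (1->0):
Peg 0: [2]
Peg 1: [5]
Peg 2: [6, 4, 3, 1]

After move 2 (2->1):
Peg 0: [2]
Peg 1: [5, 1]
Peg 2: [6, 4, 3]

After move 3 (1->0):
Peg 0: [2, 1]
Peg 1: [5]
Peg 2: [6, 4, 3]

After move 4 (2->1):
Peg 0: [2, 1]
Peg 1: [5, 3]
Peg 2: [6, 4]

After move 5 (0->2):
Peg 0: [2]
Peg 1: [5, 3]
Peg 2: [6, 4, 1]

After move 6 (0->1):
Peg 0: []
Peg 1: [5, 3, 2]
Peg 2: [6, 4, 1]

After move 7 (1->0):
Peg 0: [2]
Peg 1: [5, 3]
Peg 2: [6, 4, 1]

After move 8 (0->1):
Peg 0: []
Peg 1: [5, 3, 2]
Peg 2: [6, 4, 1]

After move 9 (1->0):
Peg 0: [2]
Peg 1: [5, 3]
Peg 2: [6, 4, 1]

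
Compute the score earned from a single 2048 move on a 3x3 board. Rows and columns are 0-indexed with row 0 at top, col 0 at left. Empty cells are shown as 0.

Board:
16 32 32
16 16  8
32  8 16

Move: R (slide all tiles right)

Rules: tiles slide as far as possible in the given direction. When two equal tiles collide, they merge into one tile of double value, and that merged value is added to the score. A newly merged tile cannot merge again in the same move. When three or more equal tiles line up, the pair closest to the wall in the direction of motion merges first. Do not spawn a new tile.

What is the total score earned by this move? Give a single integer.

Answer: 96

Derivation:
Slide right:
row 0: [16, 32, 32] -> [0, 16, 64]  score +64 (running 64)
row 1: [16, 16, 8] -> [0, 32, 8]  score +32 (running 96)
row 2: [32, 8, 16] -> [32, 8, 16]  score +0 (running 96)
Board after move:
 0 16 64
 0 32  8
32  8 16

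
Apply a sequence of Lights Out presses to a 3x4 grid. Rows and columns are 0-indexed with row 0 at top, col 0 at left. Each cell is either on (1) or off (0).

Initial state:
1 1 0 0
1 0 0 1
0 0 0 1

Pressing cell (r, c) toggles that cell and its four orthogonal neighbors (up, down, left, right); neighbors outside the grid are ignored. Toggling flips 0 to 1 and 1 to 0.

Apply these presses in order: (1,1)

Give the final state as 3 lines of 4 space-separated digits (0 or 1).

After press 1 at (1,1):
1 0 0 0
0 1 1 1
0 1 0 1

Answer: 1 0 0 0
0 1 1 1
0 1 0 1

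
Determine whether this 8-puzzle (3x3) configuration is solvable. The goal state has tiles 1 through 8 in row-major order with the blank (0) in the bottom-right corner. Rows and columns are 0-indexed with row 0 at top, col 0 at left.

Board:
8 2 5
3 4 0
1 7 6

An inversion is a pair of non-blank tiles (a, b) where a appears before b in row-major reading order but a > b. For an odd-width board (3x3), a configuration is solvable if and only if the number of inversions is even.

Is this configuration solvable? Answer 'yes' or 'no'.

Inversions (pairs i<j in row-major order where tile[i] > tile[j] > 0): 14
14 is even, so the puzzle is solvable.

Answer: yes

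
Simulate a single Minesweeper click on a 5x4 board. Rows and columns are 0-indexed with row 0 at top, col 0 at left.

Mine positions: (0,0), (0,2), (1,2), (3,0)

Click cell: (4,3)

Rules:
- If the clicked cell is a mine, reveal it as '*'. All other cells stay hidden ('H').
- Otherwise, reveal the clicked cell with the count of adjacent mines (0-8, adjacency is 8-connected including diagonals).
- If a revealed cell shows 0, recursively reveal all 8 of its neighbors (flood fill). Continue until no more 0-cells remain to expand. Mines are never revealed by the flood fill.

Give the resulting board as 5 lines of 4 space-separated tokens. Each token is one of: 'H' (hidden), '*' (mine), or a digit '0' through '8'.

H H H H
H H H H
H 2 1 1
H 1 0 0
H 1 0 0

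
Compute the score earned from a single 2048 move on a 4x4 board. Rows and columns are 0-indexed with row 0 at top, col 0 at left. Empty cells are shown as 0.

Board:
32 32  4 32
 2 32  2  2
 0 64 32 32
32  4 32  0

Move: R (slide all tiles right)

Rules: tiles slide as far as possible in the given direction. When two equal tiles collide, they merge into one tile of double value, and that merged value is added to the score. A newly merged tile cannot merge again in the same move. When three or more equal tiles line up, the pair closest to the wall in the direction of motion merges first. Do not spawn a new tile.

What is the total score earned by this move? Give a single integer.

Slide right:
row 0: [32, 32, 4, 32] -> [0, 64, 4, 32]  score +64 (running 64)
row 1: [2, 32, 2, 2] -> [0, 2, 32, 4]  score +4 (running 68)
row 2: [0, 64, 32, 32] -> [0, 0, 64, 64]  score +64 (running 132)
row 3: [32, 4, 32, 0] -> [0, 32, 4, 32]  score +0 (running 132)
Board after move:
 0 64  4 32
 0  2 32  4
 0  0 64 64
 0 32  4 32

Answer: 132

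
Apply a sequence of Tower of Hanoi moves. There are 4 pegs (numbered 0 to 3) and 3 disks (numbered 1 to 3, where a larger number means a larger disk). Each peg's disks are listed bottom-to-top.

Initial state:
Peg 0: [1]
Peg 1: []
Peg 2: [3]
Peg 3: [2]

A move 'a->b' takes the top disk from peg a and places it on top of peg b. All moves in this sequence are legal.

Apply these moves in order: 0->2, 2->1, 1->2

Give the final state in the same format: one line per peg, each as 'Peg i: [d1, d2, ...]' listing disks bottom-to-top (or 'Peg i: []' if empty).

After move 1 (0->2):
Peg 0: []
Peg 1: []
Peg 2: [3, 1]
Peg 3: [2]

After move 2 (2->1):
Peg 0: []
Peg 1: [1]
Peg 2: [3]
Peg 3: [2]

After move 3 (1->2):
Peg 0: []
Peg 1: []
Peg 2: [3, 1]
Peg 3: [2]

Answer: Peg 0: []
Peg 1: []
Peg 2: [3, 1]
Peg 3: [2]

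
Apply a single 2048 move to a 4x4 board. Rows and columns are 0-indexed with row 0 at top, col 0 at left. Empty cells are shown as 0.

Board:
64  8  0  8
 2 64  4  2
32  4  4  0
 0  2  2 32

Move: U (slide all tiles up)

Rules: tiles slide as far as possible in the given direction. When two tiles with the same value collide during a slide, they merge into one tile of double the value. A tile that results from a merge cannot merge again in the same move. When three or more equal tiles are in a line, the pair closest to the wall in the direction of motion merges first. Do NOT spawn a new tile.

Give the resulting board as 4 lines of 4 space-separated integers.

Answer: 64  8  8  8
 2 64  2  2
32  4  0 32
 0  2  0  0

Derivation:
Slide up:
col 0: [64, 2, 32, 0] -> [64, 2, 32, 0]
col 1: [8, 64, 4, 2] -> [8, 64, 4, 2]
col 2: [0, 4, 4, 2] -> [8, 2, 0, 0]
col 3: [8, 2, 0, 32] -> [8, 2, 32, 0]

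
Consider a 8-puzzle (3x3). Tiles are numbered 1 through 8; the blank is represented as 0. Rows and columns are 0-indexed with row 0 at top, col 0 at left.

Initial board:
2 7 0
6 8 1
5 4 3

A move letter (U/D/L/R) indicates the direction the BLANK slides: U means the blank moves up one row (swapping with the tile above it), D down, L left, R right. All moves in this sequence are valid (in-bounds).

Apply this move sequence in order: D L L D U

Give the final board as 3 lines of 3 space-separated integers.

Answer: 2 7 1
0 6 8
5 4 3

Derivation:
After move 1 (D):
2 7 1
6 8 0
5 4 3

After move 2 (L):
2 7 1
6 0 8
5 4 3

After move 3 (L):
2 7 1
0 6 8
5 4 3

After move 4 (D):
2 7 1
5 6 8
0 4 3

After move 5 (U):
2 7 1
0 6 8
5 4 3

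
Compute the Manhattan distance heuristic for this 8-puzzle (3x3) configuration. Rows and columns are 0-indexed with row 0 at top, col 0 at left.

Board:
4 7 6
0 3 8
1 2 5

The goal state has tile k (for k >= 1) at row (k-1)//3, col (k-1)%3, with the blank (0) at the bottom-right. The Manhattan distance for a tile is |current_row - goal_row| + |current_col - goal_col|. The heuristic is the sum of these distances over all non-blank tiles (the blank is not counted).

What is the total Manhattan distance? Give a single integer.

Answer: 15

Derivation:
Tile 4: at (0,0), goal (1,0), distance |0-1|+|0-0| = 1
Tile 7: at (0,1), goal (2,0), distance |0-2|+|1-0| = 3
Tile 6: at (0,2), goal (1,2), distance |0-1|+|2-2| = 1
Tile 3: at (1,1), goal (0,2), distance |1-0|+|1-2| = 2
Tile 8: at (1,2), goal (2,1), distance |1-2|+|2-1| = 2
Tile 1: at (2,0), goal (0,0), distance |2-0|+|0-0| = 2
Tile 2: at (2,1), goal (0,1), distance |2-0|+|1-1| = 2
Tile 5: at (2,2), goal (1,1), distance |2-1|+|2-1| = 2
Sum: 1 + 3 + 1 + 2 + 2 + 2 + 2 + 2 = 15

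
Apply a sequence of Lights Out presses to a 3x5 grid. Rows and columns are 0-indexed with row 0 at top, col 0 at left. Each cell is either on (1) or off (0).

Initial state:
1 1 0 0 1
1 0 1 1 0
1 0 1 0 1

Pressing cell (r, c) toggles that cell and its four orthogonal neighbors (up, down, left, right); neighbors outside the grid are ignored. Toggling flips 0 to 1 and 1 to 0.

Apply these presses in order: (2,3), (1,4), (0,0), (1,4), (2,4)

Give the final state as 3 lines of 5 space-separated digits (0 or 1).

After press 1 at (2,3):
1 1 0 0 1
1 0 1 0 0
1 0 0 1 0

After press 2 at (1,4):
1 1 0 0 0
1 0 1 1 1
1 0 0 1 1

After press 3 at (0,0):
0 0 0 0 0
0 0 1 1 1
1 0 0 1 1

After press 4 at (1,4):
0 0 0 0 1
0 0 1 0 0
1 0 0 1 0

After press 5 at (2,4):
0 0 0 0 1
0 0 1 0 1
1 0 0 0 1

Answer: 0 0 0 0 1
0 0 1 0 1
1 0 0 0 1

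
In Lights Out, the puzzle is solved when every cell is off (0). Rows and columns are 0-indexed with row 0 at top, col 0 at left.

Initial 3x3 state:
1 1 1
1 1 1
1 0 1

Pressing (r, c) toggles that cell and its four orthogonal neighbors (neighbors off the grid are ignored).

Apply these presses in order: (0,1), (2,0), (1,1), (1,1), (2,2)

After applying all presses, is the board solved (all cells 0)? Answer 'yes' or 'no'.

Answer: yes

Derivation:
After press 1 at (0,1):
0 0 0
1 0 1
1 0 1

After press 2 at (2,0):
0 0 0
0 0 1
0 1 1

After press 3 at (1,1):
0 1 0
1 1 0
0 0 1

After press 4 at (1,1):
0 0 0
0 0 1
0 1 1

After press 5 at (2,2):
0 0 0
0 0 0
0 0 0

Lights still on: 0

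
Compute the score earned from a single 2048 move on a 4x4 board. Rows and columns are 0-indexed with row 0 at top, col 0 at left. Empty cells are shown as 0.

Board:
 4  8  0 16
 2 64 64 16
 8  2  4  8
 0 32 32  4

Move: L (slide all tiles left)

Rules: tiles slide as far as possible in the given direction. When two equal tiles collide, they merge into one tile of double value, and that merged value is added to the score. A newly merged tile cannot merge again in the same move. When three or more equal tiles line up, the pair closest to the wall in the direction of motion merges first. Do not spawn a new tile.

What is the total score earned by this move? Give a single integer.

Answer: 192

Derivation:
Slide left:
row 0: [4, 8, 0, 16] -> [4, 8, 16, 0]  score +0 (running 0)
row 1: [2, 64, 64, 16] -> [2, 128, 16, 0]  score +128 (running 128)
row 2: [8, 2, 4, 8] -> [8, 2, 4, 8]  score +0 (running 128)
row 3: [0, 32, 32, 4] -> [64, 4, 0, 0]  score +64 (running 192)
Board after move:
  4   8  16   0
  2 128  16   0
  8   2   4   8
 64   4   0   0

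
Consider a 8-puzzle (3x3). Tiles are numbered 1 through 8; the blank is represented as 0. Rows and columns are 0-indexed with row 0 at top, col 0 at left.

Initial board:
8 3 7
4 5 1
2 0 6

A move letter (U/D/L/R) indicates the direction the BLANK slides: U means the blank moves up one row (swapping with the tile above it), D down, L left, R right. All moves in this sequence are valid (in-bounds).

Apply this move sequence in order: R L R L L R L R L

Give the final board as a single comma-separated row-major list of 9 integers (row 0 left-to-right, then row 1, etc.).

After move 1 (R):
8 3 7
4 5 1
2 6 0

After move 2 (L):
8 3 7
4 5 1
2 0 6

After move 3 (R):
8 3 7
4 5 1
2 6 0

After move 4 (L):
8 3 7
4 5 1
2 0 6

After move 5 (L):
8 3 7
4 5 1
0 2 6

After move 6 (R):
8 3 7
4 5 1
2 0 6

After move 7 (L):
8 3 7
4 5 1
0 2 6

After move 8 (R):
8 3 7
4 5 1
2 0 6

After move 9 (L):
8 3 7
4 5 1
0 2 6

Answer: 8, 3, 7, 4, 5, 1, 0, 2, 6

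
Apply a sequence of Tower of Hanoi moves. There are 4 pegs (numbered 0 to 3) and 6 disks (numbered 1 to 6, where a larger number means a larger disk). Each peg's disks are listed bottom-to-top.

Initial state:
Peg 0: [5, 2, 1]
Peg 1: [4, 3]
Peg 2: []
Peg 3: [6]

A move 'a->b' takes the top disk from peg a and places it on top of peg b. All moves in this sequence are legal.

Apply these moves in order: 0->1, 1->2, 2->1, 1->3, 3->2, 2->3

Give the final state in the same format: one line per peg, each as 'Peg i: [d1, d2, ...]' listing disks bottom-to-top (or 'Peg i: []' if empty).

After move 1 (0->1):
Peg 0: [5, 2]
Peg 1: [4, 3, 1]
Peg 2: []
Peg 3: [6]

After move 2 (1->2):
Peg 0: [5, 2]
Peg 1: [4, 3]
Peg 2: [1]
Peg 3: [6]

After move 3 (2->1):
Peg 0: [5, 2]
Peg 1: [4, 3, 1]
Peg 2: []
Peg 3: [6]

After move 4 (1->3):
Peg 0: [5, 2]
Peg 1: [4, 3]
Peg 2: []
Peg 3: [6, 1]

After move 5 (3->2):
Peg 0: [5, 2]
Peg 1: [4, 3]
Peg 2: [1]
Peg 3: [6]

After move 6 (2->3):
Peg 0: [5, 2]
Peg 1: [4, 3]
Peg 2: []
Peg 3: [6, 1]

Answer: Peg 0: [5, 2]
Peg 1: [4, 3]
Peg 2: []
Peg 3: [6, 1]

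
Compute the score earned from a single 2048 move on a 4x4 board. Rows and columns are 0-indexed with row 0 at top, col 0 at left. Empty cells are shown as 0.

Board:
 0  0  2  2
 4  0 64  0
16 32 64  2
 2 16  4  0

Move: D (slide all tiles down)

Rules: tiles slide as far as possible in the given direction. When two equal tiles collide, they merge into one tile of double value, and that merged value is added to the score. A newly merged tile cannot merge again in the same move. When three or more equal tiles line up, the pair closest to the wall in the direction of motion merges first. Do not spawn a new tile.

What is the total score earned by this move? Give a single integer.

Answer: 132

Derivation:
Slide down:
col 0: [0, 4, 16, 2] -> [0, 4, 16, 2]  score +0 (running 0)
col 1: [0, 0, 32, 16] -> [0, 0, 32, 16]  score +0 (running 0)
col 2: [2, 64, 64, 4] -> [0, 2, 128, 4]  score +128 (running 128)
col 3: [2, 0, 2, 0] -> [0, 0, 0, 4]  score +4 (running 132)
Board after move:
  0   0   0   0
  4   0   2   0
 16  32 128   0
  2  16   4   4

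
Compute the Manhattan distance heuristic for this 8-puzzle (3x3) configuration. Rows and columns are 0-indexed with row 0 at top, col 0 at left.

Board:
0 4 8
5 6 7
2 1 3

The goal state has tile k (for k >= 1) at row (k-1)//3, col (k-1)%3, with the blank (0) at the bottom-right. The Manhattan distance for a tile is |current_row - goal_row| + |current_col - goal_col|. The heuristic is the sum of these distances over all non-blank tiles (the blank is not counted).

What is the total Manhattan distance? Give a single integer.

Answer: 18

Derivation:
Tile 4: at (0,1), goal (1,0), distance |0-1|+|1-0| = 2
Tile 8: at (0,2), goal (2,1), distance |0-2|+|2-1| = 3
Tile 5: at (1,0), goal (1,1), distance |1-1|+|0-1| = 1
Tile 6: at (1,1), goal (1,2), distance |1-1|+|1-2| = 1
Tile 7: at (1,2), goal (2,0), distance |1-2|+|2-0| = 3
Tile 2: at (2,0), goal (0,1), distance |2-0|+|0-1| = 3
Tile 1: at (2,1), goal (0,0), distance |2-0|+|1-0| = 3
Tile 3: at (2,2), goal (0,2), distance |2-0|+|2-2| = 2
Sum: 2 + 3 + 1 + 1 + 3 + 3 + 3 + 2 = 18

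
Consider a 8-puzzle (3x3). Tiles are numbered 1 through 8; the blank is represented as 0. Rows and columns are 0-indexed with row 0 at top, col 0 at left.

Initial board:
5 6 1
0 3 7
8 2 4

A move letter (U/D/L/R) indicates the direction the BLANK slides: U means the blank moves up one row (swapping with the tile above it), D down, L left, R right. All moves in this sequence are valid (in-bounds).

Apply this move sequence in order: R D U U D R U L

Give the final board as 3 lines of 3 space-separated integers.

After move 1 (R):
5 6 1
3 0 7
8 2 4

After move 2 (D):
5 6 1
3 2 7
8 0 4

After move 3 (U):
5 6 1
3 0 7
8 2 4

After move 4 (U):
5 0 1
3 6 7
8 2 4

After move 5 (D):
5 6 1
3 0 7
8 2 4

After move 6 (R):
5 6 1
3 7 0
8 2 4

After move 7 (U):
5 6 0
3 7 1
8 2 4

After move 8 (L):
5 0 6
3 7 1
8 2 4

Answer: 5 0 6
3 7 1
8 2 4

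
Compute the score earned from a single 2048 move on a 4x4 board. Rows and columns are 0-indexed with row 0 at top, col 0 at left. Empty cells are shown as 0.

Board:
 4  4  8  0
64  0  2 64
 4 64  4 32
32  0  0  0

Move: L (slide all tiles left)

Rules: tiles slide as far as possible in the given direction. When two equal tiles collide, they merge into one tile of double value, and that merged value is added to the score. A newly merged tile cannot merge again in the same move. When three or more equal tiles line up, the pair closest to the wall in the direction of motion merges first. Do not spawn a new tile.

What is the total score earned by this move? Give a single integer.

Answer: 8

Derivation:
Slide left:
row 0: [4, 4, 8, 0] -> [8, 8, 0, 0]  score +8 (running 8)
row 1: [64, 0, 2, 64] -> [64, 2, 64, 0]  score +0 (running 8)
row 2: [4, 64, 4, 32] -> [4, 64, 4, 32]  score +0 (running 8)
row 3: [32, 0, 0, 0] -> [32, 0, 0, 0]  score +0 (running 8)
Board after move:
 8  8  0  0
64  2 64  0
 4 64  4 32
32  0  0  0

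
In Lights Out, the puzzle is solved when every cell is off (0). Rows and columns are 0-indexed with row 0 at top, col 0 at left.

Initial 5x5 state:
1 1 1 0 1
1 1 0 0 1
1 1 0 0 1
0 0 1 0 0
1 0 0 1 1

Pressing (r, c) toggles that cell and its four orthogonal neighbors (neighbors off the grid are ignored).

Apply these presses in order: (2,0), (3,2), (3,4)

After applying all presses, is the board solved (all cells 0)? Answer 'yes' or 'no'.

After press 1 at (2,0):
1 1 1 0 1
0 1 0 0 1
0 0 0 0 1
1 0 1 0 0
1 0 0 1 1

After press 2 at (3,2):
1 1 1 0 1
0 1 0 0 1
0 0 1 0 1
1 1 0 1 0
1 0 1 1 1

After press 3 at (3,4):
1 1 1 0 1
0 1 0 0 1
0 0 1 0 0
1 1 0 0 1
1 0 1 1 0

Lights still on: 13

Answer: no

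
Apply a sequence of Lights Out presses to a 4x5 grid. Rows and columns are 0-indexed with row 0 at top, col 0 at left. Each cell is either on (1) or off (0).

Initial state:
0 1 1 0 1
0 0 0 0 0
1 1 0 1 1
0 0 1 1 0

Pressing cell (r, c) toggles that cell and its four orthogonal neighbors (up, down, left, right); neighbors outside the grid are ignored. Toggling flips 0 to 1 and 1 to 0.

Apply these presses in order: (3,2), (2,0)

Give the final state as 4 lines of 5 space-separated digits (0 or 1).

Answer: 0 1 1 0 1
1 0 0 0 0
0 0 1 1 1
1 1 0 0 0

Derivation:
After press 1 at (3,2):
0 1 1 0 1
0 0 0 0 0
1 1 1 1 1
0 1 0 0 0

After press 2 at (2,0):
0 1 1 0 1
1 0 0 0 0
0 0 1 1 1
1 1 0 0 0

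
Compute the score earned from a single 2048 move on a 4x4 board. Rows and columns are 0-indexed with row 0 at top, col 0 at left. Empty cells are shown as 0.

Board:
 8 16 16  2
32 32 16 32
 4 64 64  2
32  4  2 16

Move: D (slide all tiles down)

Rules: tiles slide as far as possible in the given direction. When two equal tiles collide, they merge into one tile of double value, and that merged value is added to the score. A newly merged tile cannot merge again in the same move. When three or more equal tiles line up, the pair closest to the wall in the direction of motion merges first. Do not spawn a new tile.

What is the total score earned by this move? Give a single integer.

Slide down:
col 0: [8, 32, 4, 32] -> [8, 32, 4, 32]  score +0 (running 0)
col 1: [16, 32, 64, 4] -> [16, 32, 64, 4]  score +0 (running 0)
col 2: [16, 16, 64, 2] -> [0, 32, 64, 2]  score +32 (running 32)
col 3: [2, 32, 2, 16] -> [2, 32, 2, 16]  score +0 (running 32)
Board after move:
 8 16  0  2
32 32 32 32
 4 64 64  2
32  4  2 16

Answer: 32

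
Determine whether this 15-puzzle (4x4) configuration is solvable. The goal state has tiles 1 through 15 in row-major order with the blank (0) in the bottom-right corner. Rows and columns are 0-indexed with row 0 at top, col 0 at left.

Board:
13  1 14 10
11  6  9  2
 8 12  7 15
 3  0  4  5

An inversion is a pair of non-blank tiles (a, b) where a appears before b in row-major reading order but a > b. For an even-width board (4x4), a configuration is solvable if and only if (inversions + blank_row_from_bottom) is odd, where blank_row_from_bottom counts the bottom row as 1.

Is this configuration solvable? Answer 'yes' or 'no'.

Answer: no

Derivation:
Inversions: 63
Blank is in row 3 (0-indexed from top), which is row 1 counting from the bottom (bottom = 1).
63 + 1 = 64, which is even, so the puzzle is not solvable.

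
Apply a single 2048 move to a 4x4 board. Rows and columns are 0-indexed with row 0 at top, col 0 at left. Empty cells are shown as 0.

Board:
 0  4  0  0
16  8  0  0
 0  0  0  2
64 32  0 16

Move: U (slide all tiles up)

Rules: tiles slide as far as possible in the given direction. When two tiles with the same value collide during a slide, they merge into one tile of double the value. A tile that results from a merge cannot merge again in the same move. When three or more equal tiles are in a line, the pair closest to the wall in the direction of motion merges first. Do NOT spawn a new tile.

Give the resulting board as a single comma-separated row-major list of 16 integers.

Answer: 16, 4, 0, 2, 64, 8, 0, 16, 0, 32, 0, 0, 0, 0, 0, 0

Derivation:
Slide up:
col 0: [0, 16, 0, 64] -> [16, 64, 0, 0]
col 1: [4, 8, 0, 32] -> [4, 8, 32, 0]
col 2: [0, 0, 0, 0] -> [0, 0, 0, 0]
col 3: [0, 0, 2, 16] -> [2, 16, 0, 0]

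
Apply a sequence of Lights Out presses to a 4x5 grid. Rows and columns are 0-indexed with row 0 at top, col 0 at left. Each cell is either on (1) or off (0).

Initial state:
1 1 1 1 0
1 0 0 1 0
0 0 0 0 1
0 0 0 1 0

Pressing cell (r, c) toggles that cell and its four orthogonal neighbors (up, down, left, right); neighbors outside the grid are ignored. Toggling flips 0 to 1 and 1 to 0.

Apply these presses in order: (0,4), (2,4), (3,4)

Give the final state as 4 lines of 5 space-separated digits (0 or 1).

After press 1 at (0,4):
1 1 1 0 1
1 0 0 1 1
0 0 0 0 1
0 0 0 1 0

After press 2 at (2,4):
1 1 1 0 1
1 0 0 1 0
0 0 0 1 0
0 0 0 1 1

After press 3 at (3,4):
1 1 1 0 1
1 0 0 1 0
0 0 0 1 1
0 0 0 0 0

Answer: 1 1 1 0 1
1 0 0 1 0
0 0 0 1 1
0 0 0 0 0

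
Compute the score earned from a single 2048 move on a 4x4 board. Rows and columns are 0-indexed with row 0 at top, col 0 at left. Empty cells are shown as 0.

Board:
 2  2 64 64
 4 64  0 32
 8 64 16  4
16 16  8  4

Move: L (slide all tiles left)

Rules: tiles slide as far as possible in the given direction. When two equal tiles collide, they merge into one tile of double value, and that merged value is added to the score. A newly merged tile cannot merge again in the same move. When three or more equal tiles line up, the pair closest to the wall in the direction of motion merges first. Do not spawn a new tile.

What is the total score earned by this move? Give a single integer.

Slide left:
row 0: [2, 2, 64, 64] -> [4, 128, 0, 0]  score +132 (running 132)
row 1: [4, 64, 0, 32] -> [4, 64, 32, 0]  score +0 (running 132)
row 2: [8, 64, 16, 4] -> [8, 64, 16, 4]  score +0 (running 132)
row 3: [16, 16, 8, 4] -> [32, 8, 4, 0]  score +32 (running 164)
Board after move:
  4 128   0   0
  4  64  32   0
  8  64  16   4
 32   8   4   0

Answer: 164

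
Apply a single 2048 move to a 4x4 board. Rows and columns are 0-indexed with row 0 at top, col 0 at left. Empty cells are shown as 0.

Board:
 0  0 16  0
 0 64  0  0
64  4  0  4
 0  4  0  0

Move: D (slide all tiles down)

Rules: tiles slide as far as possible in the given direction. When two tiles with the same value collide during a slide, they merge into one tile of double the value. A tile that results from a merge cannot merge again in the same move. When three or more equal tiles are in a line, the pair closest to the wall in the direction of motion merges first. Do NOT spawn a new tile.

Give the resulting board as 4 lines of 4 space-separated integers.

Slide down:
col 0: [0, 0, 64, 0] -> [0, 0, 0, 64]
col 1: [0, 64, 4, 4] -> [0, 0, 64, 8]
col 2: [16, 0, 0, 0] -> [0, 0, 0, 16]
col 3: [0, 0, 4, 0] -> [0, 0, 0, 4]

Answer:  0  0  0  0
 0  0  0  0
 0 64  0  0
64  8 16  4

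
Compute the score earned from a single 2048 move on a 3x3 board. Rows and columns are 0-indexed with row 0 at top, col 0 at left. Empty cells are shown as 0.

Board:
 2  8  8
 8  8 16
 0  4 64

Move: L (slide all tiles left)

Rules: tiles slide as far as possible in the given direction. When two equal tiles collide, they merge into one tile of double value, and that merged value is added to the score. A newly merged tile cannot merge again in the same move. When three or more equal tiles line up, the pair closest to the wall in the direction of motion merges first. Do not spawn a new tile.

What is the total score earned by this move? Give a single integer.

Answer: 32

Derivation:
Slide left:
row 0: [2, 8, 8] -> [2, 16, 0]  score +16 (running 16)
row 1: [8, 8, 16] -> [16, 16, 0]  score +16 (running 32)
row 2: [0, 4, 64] -> [4, 64, 0]  score +0 (running 32)
Board after move:
 2 16  0
16 16  0
 4 64  0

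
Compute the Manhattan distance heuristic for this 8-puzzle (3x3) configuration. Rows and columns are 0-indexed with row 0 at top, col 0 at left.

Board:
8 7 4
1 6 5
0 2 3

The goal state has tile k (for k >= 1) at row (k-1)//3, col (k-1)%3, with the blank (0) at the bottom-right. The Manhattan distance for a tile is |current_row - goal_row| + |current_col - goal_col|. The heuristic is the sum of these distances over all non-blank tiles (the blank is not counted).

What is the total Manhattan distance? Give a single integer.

Answer: 16

Derivation:
Tile 8: (0,0)->(2,1) = 3
Tile 7: (0,1)->(2,0) = 3
Tile 4: (0,2)->(1,0) = 3
Tile 1: (1,0)->(0,0) = 1
Tile 6: (1,1)->(1,2) = 1
Tile 5: (1,2)->(1,1) = 1
Tile 2: (2,1)->(0,1) = 2
Tile 3: (2,2)->(0,2) = 2
Sum: 3 + 3 + 3 + 1 + 1 + 1 + 2 + 2 = 16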